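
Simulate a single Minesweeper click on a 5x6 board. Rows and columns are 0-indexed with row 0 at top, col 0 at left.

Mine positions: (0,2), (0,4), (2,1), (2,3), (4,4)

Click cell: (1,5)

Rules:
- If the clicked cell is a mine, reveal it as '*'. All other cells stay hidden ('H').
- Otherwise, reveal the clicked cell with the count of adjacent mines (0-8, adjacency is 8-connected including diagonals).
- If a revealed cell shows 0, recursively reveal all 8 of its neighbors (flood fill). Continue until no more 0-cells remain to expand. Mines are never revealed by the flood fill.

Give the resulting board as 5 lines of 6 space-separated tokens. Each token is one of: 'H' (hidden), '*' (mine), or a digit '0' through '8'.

H H H H H H
H H H H H 1
H H H H H H
H H H H H H
H H H H H H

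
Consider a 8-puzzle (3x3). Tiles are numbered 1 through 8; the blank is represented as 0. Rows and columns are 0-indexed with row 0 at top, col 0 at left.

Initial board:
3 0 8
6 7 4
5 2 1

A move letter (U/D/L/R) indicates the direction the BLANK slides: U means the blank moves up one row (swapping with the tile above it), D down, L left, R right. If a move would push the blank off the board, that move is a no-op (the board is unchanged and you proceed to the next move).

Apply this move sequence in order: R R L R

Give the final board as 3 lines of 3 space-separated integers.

After move 1 (R):
3 8 0
6 7 4
5 2 1

After move 2 (R):
3 8 0
6 7 4
5 2 1

After move 3 (L):
3 0 8
6 7 4
5 2 1

After move 4 (R):
3 8 0
6 7 4
5 2 1

Answer: 3 8 0
6 7 4
5 2 1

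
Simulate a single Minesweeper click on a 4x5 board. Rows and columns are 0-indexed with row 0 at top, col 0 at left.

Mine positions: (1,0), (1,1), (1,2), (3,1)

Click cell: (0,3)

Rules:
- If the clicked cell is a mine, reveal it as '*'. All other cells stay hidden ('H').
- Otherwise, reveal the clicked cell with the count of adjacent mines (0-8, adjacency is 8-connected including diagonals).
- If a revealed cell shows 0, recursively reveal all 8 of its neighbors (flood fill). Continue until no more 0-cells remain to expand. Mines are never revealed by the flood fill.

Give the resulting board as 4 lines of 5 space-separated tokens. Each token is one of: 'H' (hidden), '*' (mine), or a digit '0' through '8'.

H H H 1 H
H H H H H
H H H H H
H H H H H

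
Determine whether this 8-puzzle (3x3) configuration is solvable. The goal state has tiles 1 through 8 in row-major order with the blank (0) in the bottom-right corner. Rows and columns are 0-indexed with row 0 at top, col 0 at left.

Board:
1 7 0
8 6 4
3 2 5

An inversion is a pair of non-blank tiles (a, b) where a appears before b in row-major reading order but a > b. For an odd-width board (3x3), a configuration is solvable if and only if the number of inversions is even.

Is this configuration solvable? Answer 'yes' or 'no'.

Inversions (pairs i<j in row-major order where tile[i] > tile[j] > 0): 17
17 is odd, so the puzzle is not solvable.

Answer: no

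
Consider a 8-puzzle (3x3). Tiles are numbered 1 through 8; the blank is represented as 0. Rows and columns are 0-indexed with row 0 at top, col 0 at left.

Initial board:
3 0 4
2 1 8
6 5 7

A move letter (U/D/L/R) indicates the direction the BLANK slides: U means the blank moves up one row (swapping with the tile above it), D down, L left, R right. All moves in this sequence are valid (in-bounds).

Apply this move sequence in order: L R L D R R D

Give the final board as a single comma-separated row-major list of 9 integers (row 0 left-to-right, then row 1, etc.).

After move 1 (L):
0 3 4
2 1 8
6 5 7

After move 2 (R):
3 0 4
2 1 8
6 5 7

After move 3 (L):
0 3 4
2 1 8
6 5 7

After move 4 (D):
2 3 4
0 1 8
6 5 7

After move 5 (R):
2 3 4
1 0 8
6 5 7

After move 6 (R):
2 3 4
1 8 0
6 5 7

After move 7 (D):
2 3 4
1 8 7
6 5 0

Answer: 2, 3, 4, 1, 8, 7, 6, 5, 0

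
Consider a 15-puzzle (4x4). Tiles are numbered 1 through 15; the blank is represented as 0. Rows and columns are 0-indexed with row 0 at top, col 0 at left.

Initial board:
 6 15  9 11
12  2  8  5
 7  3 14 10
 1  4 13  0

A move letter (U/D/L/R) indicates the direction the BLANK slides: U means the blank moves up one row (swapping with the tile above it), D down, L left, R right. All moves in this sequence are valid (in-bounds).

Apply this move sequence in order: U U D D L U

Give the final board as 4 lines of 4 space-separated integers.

After move 1 (U):
 6 15  9 11
12  2  8  5
 7  3 14  0
 1  4 13 10

After move 2 (U):
 6 15  9 11
12  2  8  0
 7  3 14  5
 1  4 13 10

After move 3 (D):
 6 15  9 11
12  2  8  5
 7  3 14  0
 1  4 13 10

After move 4 (D):
 6 15  9 11
12  2  8  5
 7  3 14 10
 1  4 13  0

After move 5 (L):
 6 15  9 11
12  2  8  5
 7  3 14 10
 1  4  0 13

After move 6 (U):
 6 15  9 11
12  2  8  5
 7  3  0 10
 1  4 14 13

Answer:  6 15  9 11
12  2  8  5
 7  3  0 10
 1  4 14 13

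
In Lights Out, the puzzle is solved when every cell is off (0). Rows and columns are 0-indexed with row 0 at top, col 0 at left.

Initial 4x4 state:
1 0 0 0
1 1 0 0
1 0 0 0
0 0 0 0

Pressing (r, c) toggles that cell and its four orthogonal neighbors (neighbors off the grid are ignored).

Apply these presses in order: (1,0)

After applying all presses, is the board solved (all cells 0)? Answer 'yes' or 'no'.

After press 1 at (1,0):
0 0 0 0
0 0 0 0
0 0 0 0
0 0 0 0

Lights still on: 0

Answer: yes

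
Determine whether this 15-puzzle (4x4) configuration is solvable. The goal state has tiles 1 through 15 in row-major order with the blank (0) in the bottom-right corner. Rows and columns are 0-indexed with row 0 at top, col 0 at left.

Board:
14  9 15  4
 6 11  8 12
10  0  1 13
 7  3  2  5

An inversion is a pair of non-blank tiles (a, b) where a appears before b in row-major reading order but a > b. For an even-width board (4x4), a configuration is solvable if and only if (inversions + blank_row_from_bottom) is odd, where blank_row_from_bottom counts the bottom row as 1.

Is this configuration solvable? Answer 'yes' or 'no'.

Inversions: 71
Blank is in row 2 (0-indexed from top), which is row 2 counting from the bottom (bottom = 1).
71 + 2 = 73, which is odd, so the puzzle is solvable.

Answer: yes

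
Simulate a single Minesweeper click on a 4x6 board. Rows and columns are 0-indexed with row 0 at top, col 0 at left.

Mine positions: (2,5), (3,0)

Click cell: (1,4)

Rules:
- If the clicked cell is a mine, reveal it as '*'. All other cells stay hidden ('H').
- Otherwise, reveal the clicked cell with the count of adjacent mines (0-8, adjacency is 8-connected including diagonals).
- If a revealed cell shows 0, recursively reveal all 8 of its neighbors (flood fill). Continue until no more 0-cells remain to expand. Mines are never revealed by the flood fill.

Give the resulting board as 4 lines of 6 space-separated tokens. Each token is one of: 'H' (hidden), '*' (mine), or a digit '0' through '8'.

H H H H H H
H H H H 1 H
H H H H H H
H H H H H H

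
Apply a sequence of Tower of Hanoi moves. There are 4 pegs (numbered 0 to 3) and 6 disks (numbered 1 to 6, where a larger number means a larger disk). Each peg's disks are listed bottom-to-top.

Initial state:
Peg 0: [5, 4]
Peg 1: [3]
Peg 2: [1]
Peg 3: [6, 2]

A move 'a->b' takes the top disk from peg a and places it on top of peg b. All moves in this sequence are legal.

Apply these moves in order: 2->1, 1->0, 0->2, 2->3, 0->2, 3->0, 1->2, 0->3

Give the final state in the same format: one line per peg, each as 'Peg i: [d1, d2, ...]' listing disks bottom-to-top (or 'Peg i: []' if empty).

Answer: Peg 0: [5]
Peg 1: []
Peg 2: [4, 3]
Peg 3: [6, 2, 1]

Derivation:
After move 1 (2->1):
Peg 0: [5, 4]
Peg 1: [3, 1]
Peg 2: []
Peg 3: [6, 2]

After move 2 (1->0):
Peg 0: [5, 4, 1]
Peg 1: [3]
Peg 2: []
Peg 3: [6, 2]

After move 3 (0->2):
Peg 0: [5, 4]
Peg 1: [3]
Peg 2: [1]
Peg 3: [6, 2]

After move 4 (2->3):
Peg 0: [5, 4]
Peg 1: [3]
Peg 2: []
Peg 3: [6, 2, 1]

After move 5 (0->2):
Peg 0: [5]
Peg 1: [3]
Peg 2: [4]
Peg 3: [6, 2, 1]

After move 6 (3->0):
Peg 0: [5, 1]
Peg 1: [3]
Peg 2: [4]
Peg 3: [6, 2]

After move 7 (1->2):
Peg 0: [5, 1]
Peg 1: []
Peg 2: [4, 3]
Peg 3: [6, 2]

After move 8 (0->3):
Peg 0: [5]
Peg 1: []
Peg 2: [4, 3]
Peg 3: [6, 2, 1]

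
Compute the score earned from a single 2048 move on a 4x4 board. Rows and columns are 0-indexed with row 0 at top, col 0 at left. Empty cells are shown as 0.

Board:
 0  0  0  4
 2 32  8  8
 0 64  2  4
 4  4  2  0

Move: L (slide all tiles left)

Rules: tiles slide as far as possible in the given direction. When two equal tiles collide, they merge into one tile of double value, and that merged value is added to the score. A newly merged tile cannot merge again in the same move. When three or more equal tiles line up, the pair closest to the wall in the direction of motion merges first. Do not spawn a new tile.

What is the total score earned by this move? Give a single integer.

Answer: 24

Derivation:
Slide left:
row 0: [0, 0, 0, 4] -> [4, 0, 0, 0]  score +0 (running 0)
row 1: [2, 32, 8, 8] -> [2, 32, 16, 0]  score +16 (running 16)
row 2: [0, 64, 2, 4] -> [64, 2, 4, 0]  score +0 (running 16)
row 3: [4, 4, 2, 0] -> [8, 2, 0, 0]  score +8 (running 24)
Board after move:
 4  0  0  0
 2 32 16  0
64  2  4  0
 8  2  0  0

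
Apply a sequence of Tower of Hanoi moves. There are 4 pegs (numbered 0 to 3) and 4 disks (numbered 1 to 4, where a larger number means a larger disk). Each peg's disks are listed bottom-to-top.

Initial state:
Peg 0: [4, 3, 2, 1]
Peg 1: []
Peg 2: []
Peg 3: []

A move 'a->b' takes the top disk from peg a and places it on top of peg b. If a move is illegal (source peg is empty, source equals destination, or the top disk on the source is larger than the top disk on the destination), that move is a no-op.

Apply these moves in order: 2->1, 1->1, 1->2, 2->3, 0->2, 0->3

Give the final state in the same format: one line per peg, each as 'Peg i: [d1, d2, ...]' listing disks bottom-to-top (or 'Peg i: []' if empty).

After move 1 (2->1):
Peg 0: [4, 3, 2, 1]
Peg 1: []
Peg 2: []
Peg 3: []

After move 2 (1->1):
Peg 0: [4, 3, 2, 1]
Peg 1: []
Peg 2: []
Peg 3: []

After move 3 (1->2):
Peg 0: [4, 3, 2, 1]
Peg 1: []
Peg 2: []
Peg 3: []

After move 4 (2->3):
Peg 0: [4, 3, 2, 1]
Peg 1: []
Peg 2: []
Peg 3: []

After move 5 (0->2):
Peg 0: [4, 3, 2]
Peg 1: []
Peg 2: [1]
Peg 3: []

After move 6 (0->3):
Peg 0: [4, 3]
Peg 1: []
Peg 2: [1]
Peg 3: [2]

Answer: Peg 0: [4, 3]
Peg 1: []
Peg 2: [1]
Peg 3: [2]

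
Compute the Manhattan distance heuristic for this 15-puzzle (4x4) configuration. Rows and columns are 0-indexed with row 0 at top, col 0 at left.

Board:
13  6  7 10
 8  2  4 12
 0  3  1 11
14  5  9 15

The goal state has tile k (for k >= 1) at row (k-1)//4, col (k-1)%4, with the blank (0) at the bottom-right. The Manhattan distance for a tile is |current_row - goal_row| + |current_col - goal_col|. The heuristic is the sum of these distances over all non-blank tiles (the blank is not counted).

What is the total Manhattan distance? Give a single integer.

Tile 13: at (0,0), goal (3,0), distance |0-3|+|0-0| = 3
Tile 6: at (0,1), goal (1,1), distance |0-1|+|1-1| = 1
Tile 7: at (0,2), goal (1,2), distance |0-1|+|2-2| = 1
Tile 10: at (0,3), goal (2,1), distance |0-2|+|3-1| = 4
Tile 8: at (1,0), goal (1,3), distance |1-1|+|0-3| = 3
Tile 2: at (1,1), goal (0,1), distance |1-0|+|1-1| = 1
Tile 4: at (1,2), goal (0,3), distance |1-0|+|2-3| = 2
Tile 12: at (1,3), goal (2,3), distance |1-2|+|3-3| = 1
Tile 3: at (2,1), goal (0,2), distance |2-0|+|1-2| = 3
Tile 1: at (2,2), goal (0,0), distance |2-0|+|2-0| = 4
Tile 11: at (2,3), goal (2,2), distance |2-2|+|3-2| = 1
Tile 14: at (3,0), goal (3,1), distance |3-3|+|0-1| = 1
Tile 5: at (3,1), goal (1,0), distance |3-1|+|1-0| = 3
Tile 9: at (3,2), goal (2,0), distance |3-2|+|2-0| = 3
Tile 15: at (3,3), goal (3,2), distance |3-3|+|3-2| = 1
Sum: 3 + 1 + 1 + 4 + 3 + 1 + 2 + 1 + 3 + 4 + 1 + 1 + 3 + 3 + 1 = 32

Answer: 32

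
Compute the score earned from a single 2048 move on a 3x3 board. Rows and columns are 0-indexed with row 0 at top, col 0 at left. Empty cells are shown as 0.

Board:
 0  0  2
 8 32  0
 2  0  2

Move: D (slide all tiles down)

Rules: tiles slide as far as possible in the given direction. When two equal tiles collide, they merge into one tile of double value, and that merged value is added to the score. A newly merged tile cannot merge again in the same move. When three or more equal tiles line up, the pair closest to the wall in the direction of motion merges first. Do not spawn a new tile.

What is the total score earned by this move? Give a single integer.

Slide down:
col 0: [0, 8, 2] -> [0, 8, 2]  score +0 (running 0)
col 1: [0, 32, 0] -> [0, 0, 32]  score +0 (running 0)
col 2: [2, 0, 2] -> [0, 0, 4]  score +4 (running 4)
Board after move:
 0  0  0
 8  0  0
 2 32  4

Answer: 4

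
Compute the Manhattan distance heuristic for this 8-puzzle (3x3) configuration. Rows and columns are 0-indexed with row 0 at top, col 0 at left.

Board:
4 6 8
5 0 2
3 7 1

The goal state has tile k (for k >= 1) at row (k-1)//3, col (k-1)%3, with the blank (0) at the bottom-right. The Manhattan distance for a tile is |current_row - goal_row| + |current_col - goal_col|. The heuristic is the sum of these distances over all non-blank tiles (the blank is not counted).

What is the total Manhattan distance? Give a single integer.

Answer: 18

Derivation:
Tile 4: at (0,0), goal (1,0), distance |0-1|+|0-0| = 1
Tile 6: at (0,1), goal (1,2), distance |0-1|+|1-2| = 2
Tile 8: at (0,2), goal (2,1), distance |0-2|+|2-1| = 3
Tile 5: at (1,0), goal (1,1), distance |1-1|+|0-1| = 1
Tile 2: at (1,2), goal (0,1), distance |1-0|+|2-1| = 2
Tile 3: at (2,0), goal (0,2), distance |2-0|+|0-2| = 4
Tile 7: at (2,1), goal (2,0), distance |2-2|+|1-0| = 1
Tile 1: at (2,2), goal (0,0), distance |2-0|+|2-0| = 4
Sum: 1 + 2 + 3 + 1 + 2 + 4 + 1 + 4 = 18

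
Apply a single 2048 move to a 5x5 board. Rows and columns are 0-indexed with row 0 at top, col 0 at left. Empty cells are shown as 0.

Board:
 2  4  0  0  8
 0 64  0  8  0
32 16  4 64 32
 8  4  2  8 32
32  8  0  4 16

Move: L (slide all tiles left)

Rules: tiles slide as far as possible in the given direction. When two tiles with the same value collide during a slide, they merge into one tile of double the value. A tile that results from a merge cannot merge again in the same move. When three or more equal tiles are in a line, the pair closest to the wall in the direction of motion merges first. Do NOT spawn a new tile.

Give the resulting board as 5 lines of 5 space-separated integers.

Answer:  2  4  8  0  0
64  8  0  0  0
32 16  4 64 32
 8  4  2  8 32
32  8  4 16  0

Derivation:
Slide left:
row 0: [2, 4, 0, 0, 8] -> [2, 4, 8, 0, 0]
row 1: [0, 64, 0, 8, 0] -> [64, 8, 0, 0, 0]
row 2: [32, 16, 4, 64, 32] -> [32, 16, 4, 64, 32]
row 3: [8, 4, 2, 8, 32] -> [8, 4, 2, 8, 32]
row 4: [32, 8, 0, 4, 16] -> [32, 8, 4, 16, 0]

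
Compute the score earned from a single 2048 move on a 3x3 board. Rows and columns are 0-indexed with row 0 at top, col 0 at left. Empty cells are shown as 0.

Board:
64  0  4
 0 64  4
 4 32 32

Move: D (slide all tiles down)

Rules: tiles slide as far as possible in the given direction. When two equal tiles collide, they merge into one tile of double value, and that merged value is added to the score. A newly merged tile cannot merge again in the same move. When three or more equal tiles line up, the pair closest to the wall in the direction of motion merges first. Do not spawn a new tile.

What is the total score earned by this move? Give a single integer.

Answer: 8

Derivation:
Slide down:
col 0: [64, 0, 4] -> [0, 64, 4]  score +0 (running 0)
col 1: [0, 64, 32] -> [0, 64, 32]  score +0 (running 0)
col 2: [4, 4, 32] -> [0, 8, 32]  score +8 (running 8)
Board after move:
 0  0  0
64 64  8
 4 32 32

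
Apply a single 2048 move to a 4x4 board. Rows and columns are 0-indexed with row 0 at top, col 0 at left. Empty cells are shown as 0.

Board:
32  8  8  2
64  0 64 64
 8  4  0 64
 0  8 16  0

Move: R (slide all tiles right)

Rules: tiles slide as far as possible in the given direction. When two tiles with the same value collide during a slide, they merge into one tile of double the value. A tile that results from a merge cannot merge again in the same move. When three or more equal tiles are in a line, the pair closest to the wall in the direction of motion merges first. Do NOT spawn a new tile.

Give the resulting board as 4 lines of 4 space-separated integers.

Slide right:
row 0: [32, 8, 8, 2] -> [0, 32, 16, 2]
row 1: [64, 0, 64, 64] -> [0, 0, 64, 128]
row 2: [8, 4, 0, 64] -> [0, 8, 4, 64]
row 3: [0, 8, 16, 0] -> [0, 0, 8, 16]

Answer:   0  32  16   2
  0   0  64 128
  0   8   4  64
  0   0   8  16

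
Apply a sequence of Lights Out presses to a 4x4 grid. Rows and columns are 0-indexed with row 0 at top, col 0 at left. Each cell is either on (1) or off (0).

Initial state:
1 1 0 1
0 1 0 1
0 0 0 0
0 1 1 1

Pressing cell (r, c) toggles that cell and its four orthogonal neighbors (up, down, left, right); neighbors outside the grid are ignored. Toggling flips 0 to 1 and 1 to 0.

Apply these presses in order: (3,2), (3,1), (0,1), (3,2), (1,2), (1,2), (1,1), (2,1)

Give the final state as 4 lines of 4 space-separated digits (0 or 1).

After press 1 at (3,2):
1 1 0 1
0 1 0 1
0 0 1 0
0 0 0 0

After press 2 at (3,1):
1 1 0 1
0 1 0 1
0 1 1 0
1 1 1 0

After press 3 at (0,1):
0 0 1 1
0 0 0 1
0 1 1 0
1 1 1 0

After press 4 at (3,2):
0 0 1 1
0 0 0 1
0 1 0 0
1 0 0 1

After press 5 at (1,2):
0 0 0 1
0 1 1 0
0 1 1 0
1 0 0 1

After press 6 at (1,2):
0 0 1 1
0 0 0 1
0 1 0 0
1 0 0 1

After press 7 at (1,1):
0 1 1 1
1 1 1 1
0 0 0 0
1 0 0 1

After press 8 at (2,1):
0 1 1 1
1 0 1 1
1 1 1 0
1 1 0 1

Answer: 0 1 1 1
1 0 1 1
1 1 1 0
1 1 0 1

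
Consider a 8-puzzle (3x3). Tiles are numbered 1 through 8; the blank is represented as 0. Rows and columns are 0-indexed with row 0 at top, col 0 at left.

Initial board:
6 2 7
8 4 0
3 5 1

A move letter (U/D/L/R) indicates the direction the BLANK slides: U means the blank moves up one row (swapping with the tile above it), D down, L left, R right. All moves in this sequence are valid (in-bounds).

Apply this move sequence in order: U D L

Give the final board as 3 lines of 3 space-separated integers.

After move 1 (U):
6 2 0
8 4 7
3 5 1

After move 2 (D):
6 2 7
8 4 0
3 5 1

After move 3 (L):
6 2 7
8 0 4
3 5 1

Answer: 6 2 7
8 0 4
3 5 1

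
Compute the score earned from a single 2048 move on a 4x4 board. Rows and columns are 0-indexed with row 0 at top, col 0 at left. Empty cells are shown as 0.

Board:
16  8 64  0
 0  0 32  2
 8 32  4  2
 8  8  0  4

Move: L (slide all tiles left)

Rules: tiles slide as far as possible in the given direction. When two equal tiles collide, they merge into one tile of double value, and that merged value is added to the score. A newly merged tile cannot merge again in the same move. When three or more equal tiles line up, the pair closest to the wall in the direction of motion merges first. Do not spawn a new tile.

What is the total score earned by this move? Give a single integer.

Slide left:
row 0: [16, 8, 64, 0] -> [16, 8, 64, 0]  score +0 (running 0)
row 1: [0, 0, 32, 2] -> [32, 2, 0, 0]  score +0 (running 0)
row 2: [8, 32, 4, 2] -> [8, 32, 4, 2]  score +0 (running 0)
row 3: [8, 8, 0, 4] -> [16, 4, 0, 0]  score +16 (running 16)
Board after move:
16  8 64  0
32  2  0  0
 8 32  4  2
16  4  0  0

Answer: 16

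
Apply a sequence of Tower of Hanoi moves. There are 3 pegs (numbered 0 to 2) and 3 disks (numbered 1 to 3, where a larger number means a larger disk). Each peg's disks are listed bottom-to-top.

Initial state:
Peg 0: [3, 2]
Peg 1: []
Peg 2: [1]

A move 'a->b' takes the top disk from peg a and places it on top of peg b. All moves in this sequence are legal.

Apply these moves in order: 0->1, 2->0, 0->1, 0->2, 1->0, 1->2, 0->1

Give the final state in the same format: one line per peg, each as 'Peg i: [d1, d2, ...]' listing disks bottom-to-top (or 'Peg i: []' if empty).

After move 1 (0->1):
Peg 0: [3]
Peg 1: [2]
Peg 2: [1]

After move 2 (2->0):
Peg 0: [3, 1]
Peg 1: [2]
Peg 2: []

After move 3 (0->1):
Peg 0: [3]
Peg 1: [2, 1]
Peg 2: []

After move 4 (0->2):
Peg 0: []
Peg 1: [2, 1]
Peg 2: [3]

After move 5 (1->0):
Peg 0: [1]
Peg 1: [2]
Peg 2: [3]

After move 6 (1->2):
Peg 0: [1]
Peg 1: []
Peg 2: [3, 2]

After move 7 (0->1):
Peg 0: []
Peg 1: [1]
Peg 2: [3, 2]

Answer: Peg 0: []
Peg 1: [1]
Peg 2: [3, 2]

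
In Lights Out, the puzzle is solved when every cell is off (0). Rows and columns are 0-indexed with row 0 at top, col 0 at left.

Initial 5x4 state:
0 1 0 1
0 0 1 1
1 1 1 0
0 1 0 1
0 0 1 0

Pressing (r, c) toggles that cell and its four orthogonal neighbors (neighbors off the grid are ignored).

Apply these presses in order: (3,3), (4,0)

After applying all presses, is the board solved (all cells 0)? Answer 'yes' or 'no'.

After press 1 at (3,3):
0 1 0 1
0 0 1 1
1 1 1 1
0 1 1 0
0 0 1 1

After press 2 at (4,0):
0 1 0 1
0 0 1 1
1 1 1 1
1 1 1 0
1 1 1 1

Lights still on: 15

Answer: no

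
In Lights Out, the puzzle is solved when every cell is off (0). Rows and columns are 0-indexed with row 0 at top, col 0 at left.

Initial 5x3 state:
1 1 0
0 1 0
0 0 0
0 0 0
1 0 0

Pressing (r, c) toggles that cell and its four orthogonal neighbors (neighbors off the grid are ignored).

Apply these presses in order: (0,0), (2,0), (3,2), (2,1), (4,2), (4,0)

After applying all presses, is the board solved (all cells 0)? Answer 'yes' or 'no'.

After press 1 at (0,0):
0 0 0
1 1 0
0 0 0
0 0 0
1 0 0

After press 2 at (2,0):
0 0 0
0 1 0
1 1 0
1 0 0
1 0 0

After press 3 at (3,2):
0 0 0
0 1 0
1 1 1
1 1 1
1 0 1

After press 4 at (2,1):
0 0 0
0 0 0
0 0 0
1 0 1
1 0 1

After press 5 at (4,2):
0 0 0
0 0 0
0 0 0
1 0 0
1 1 0

After press 6 at (4,0):
0 0 0
0 0 0
0 0 0
0 0 0
0 0 0

Lights still on: 0

Answer: yes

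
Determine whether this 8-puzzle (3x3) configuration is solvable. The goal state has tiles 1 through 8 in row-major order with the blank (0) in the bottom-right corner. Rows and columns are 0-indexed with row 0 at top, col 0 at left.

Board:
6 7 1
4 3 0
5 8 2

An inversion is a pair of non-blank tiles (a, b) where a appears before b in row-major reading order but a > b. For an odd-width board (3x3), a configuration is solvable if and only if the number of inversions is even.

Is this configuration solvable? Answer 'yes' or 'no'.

Inversions (pairs i<j in row-major order where tile[i] > tile[j] > 0): 15
15 is odd, so the puzzle is not solvable.

Answer: no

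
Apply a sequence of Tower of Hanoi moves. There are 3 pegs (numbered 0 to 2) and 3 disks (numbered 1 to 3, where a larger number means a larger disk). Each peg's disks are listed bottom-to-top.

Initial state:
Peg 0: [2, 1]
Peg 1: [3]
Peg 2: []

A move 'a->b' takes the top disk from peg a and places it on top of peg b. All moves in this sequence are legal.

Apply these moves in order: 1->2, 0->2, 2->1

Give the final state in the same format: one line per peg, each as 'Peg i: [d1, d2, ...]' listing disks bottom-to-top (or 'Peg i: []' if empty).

After move 1 (1->2):
Peg 0: [2, 1]
Peg 1: []
Peg 2: [3]

After move 2 (0->2):
Peg 0: [2]
Peg 1: []
Peg 2: [3, 1]

After move 3 (2->1):
Peg 0: [2]
Peg 1: [1]
Peg 2: [3]

Answer: Peg 0: [2]
Peg 1: [1]
Peg 2: [3]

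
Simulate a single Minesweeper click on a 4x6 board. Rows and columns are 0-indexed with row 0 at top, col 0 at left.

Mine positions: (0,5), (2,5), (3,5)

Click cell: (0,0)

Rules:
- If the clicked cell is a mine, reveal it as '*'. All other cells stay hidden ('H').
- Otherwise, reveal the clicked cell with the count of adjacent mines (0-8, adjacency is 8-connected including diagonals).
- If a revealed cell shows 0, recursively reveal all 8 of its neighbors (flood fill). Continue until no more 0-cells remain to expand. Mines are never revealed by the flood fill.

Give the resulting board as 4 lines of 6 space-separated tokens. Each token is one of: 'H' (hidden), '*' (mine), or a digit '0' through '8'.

0 0 0 0 1 H
0 0 0 0 2 H
0 0 0 0 2 H
0 0 0 0 2 H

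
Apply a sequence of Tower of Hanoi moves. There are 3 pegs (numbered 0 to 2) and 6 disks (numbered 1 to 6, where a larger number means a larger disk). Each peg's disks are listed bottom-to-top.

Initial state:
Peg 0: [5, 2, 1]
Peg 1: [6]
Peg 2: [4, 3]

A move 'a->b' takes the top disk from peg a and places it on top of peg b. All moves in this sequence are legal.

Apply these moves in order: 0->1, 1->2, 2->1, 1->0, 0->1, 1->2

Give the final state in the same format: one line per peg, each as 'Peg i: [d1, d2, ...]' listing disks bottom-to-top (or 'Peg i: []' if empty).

After move 1 (0->1):
Peg 0: [5, 2]
Peg 1: [6, 1]
Peg 2: [4, 3]

After move 2 (1->2):
Peg 0: [5, 2]
Peg 1: [6]
Peg 2: [4, 3, 1]

After move 3 (2->1):
Peg 0: [5, 2]
Peg 1: [6, 1]
Peg 2: [4, 3]

After move 4 (1->0):
Peg 0: [5, 2, 1]
Peg 1: [6]
Peg 2: [4, 3]

After move 5 (0->1):
Peg 0: [5, 2]
Peg 1: [6, 1]
Peg 2: [4, 3]

After move 6 (1->2):
Peg 0: [5, 2]
Peg 1: [6]
Peg 2: [4, 3, 1]

Answer: Peg 0: [5, 2]
Peg 1: [6]
Peg 2: [4, 3, 1]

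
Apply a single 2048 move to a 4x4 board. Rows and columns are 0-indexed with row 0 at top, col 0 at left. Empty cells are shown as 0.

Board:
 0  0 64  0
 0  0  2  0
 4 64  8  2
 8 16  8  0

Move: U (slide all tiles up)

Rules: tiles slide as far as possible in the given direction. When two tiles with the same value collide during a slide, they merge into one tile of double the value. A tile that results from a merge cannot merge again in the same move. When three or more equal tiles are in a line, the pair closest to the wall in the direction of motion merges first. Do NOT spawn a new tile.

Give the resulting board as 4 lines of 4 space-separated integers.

Answer:  4 64 64  2
 8 16  2  0
 0  0 16  0
 0  0  0  0

Derivation:
Slide up:
col 0: [0, 0, 4, 8] -> [4, 8, 0, 0]
col 1: [0, 0, 64, 16] -> [64, 16, 0, 0]
col 2: [64, 2, 8, 8] -> [64, 2, 16, 0]
col 3: [0, 0, 2, 0] -> [2, 0, 0, 0]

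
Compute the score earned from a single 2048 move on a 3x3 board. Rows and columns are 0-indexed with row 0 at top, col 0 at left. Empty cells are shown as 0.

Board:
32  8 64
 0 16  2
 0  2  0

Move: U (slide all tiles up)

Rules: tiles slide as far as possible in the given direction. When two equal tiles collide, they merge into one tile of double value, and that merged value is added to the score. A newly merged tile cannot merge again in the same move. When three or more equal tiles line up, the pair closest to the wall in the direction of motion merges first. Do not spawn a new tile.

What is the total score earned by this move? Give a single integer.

Answer: 0

Derivation:
Slide up:
col 0: [32, 0, 0] -> [32, 0, 0]  score +0 (running 0)
col 1: [8, 16, 2] -> [8, 16, 2]  score +0 (running 0)
col 2: [64, 2, 0] -> [64, 2, 0]  score +0 (running 0)
Board after move:
32  8 64
 0 16  2
 0  2  0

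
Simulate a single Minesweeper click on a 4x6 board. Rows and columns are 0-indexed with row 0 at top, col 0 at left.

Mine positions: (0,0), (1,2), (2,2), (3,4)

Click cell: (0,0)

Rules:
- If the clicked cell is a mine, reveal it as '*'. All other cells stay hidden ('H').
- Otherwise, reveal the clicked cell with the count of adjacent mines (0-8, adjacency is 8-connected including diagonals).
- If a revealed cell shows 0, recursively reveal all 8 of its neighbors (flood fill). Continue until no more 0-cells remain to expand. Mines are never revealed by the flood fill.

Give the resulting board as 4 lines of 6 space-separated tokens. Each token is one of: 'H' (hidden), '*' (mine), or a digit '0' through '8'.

* H H H H H
H H H H H H
H H H H H H
H H H H H H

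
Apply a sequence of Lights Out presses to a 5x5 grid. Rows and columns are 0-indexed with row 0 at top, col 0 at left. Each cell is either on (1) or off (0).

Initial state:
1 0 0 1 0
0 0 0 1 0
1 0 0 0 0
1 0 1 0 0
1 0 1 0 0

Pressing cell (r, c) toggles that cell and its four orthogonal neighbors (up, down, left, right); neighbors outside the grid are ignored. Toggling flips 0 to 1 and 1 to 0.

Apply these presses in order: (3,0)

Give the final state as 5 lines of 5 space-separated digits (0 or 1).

Answer: 1 0 0 1 0
0 0 0 1 0
0 0 0 0 0
0 1 1 0 0
0 0 1 0 0

Derivation:
After press 1 at (3,0):
1 0 0 1 0
0 0 0 1 0
0 0 0 0 0
0 1 1 0 0
0 0 1 0 0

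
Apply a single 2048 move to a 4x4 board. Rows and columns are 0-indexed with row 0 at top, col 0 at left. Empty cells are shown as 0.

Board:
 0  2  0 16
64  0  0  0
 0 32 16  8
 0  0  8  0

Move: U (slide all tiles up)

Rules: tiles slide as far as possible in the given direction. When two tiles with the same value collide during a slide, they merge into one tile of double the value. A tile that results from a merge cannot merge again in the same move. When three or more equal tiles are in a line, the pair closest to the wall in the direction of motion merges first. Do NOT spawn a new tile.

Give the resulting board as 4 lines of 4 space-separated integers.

Slide up:
col 0: [0, 64, 0, 0] -> [64, 0, 0, 0]
col 1: [2, 0, 32, 0] -> [2, 32, 0, 0]
col 2: [0, 0, 16, 8] -> [16, 8, 0, 0]
col 3: [16, 0, 8, 0] -> [16, 8, 0, 0]

Answer: 64  2 16 16
 0 32  8  8
 0  0  0  0
 0  0  0  0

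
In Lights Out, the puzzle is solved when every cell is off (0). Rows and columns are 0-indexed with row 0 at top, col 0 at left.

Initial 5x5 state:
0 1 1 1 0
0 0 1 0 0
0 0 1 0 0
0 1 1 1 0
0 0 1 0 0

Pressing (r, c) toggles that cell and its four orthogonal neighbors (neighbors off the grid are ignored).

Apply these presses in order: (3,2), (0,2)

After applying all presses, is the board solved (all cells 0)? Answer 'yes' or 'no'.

After press 1 at (3,2):
0 1 1 1 0
0 0 1 0 0
0 0 0 0 0
0 0 0 0 0
0 0 0 0 0

After press 2 at (0,2):
0 0 0 0 0
0 0 0 0 0
0 0 0 0 0
0 0 0 0 0
0 0 0 0 0

Lights still on: 0

Answer: yes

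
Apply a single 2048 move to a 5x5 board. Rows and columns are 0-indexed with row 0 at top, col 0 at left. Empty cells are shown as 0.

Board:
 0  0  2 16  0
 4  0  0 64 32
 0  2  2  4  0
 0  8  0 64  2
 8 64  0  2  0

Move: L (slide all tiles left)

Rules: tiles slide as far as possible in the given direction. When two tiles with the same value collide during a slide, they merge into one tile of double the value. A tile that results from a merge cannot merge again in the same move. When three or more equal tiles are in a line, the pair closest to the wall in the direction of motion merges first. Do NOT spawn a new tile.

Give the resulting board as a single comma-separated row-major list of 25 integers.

Slide left:
row 0: [0, 0, 2, 16, 0] -> [2, 16, 0, 0, 0]
row 1: [4, 0, 0, 64, 32] -> [4, 64, 32, 0, 0]
row 2: [0, 2, 2, 4, 0] -> [4, 4, 0, 0, 0]
row 3: [0, 8, 0, 64, 2] -> [8, 64, 2, 0, 0]
row 4: [8, 64, 0, 2, 0] -> [8, 64, 2, 0, 0]

Answer: 2, 16, 0, 0, 0, 4, 64, 32, 0, 0, 4, 4, 0, 0, 0, 8, 64, 2, 0, 0, 8, 64, 2, 0, 0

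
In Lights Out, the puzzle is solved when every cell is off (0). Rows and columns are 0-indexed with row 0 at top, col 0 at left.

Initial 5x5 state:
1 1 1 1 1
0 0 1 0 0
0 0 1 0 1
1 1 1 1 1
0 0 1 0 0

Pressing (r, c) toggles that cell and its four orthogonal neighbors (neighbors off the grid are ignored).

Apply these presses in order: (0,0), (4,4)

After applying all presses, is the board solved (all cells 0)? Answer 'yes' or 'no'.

Answer: no

Derivation:
After press 1 at (0,0):
0 0 1 1 1
1 0 1 0 0
0 0 1 0 1
1 1 1 1 1
0 0 1 0 0

After press 2 at (4,4):
0 0 1 1 1
1 0 1 0 0
0 0 1 0 1
1 1 1 1 0
0 0 1 1 1

Lights still on: 14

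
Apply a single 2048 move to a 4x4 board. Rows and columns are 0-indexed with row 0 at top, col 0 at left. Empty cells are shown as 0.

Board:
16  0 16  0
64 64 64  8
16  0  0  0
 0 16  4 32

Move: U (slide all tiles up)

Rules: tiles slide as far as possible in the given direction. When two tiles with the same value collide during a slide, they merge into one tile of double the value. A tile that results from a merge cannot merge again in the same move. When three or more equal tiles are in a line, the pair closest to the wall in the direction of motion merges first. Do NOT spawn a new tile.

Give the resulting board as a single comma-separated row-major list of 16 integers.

Answer: 16, 64, 16, 8, 64, 16, 64, 32, 16, 0, 4, 0, 0, 0, 0, 0

Derivation:
Slide up:
col 0: [16, 64, 16, 0] -> [16, 64, 16, 0]
col 1: [0, 64, 0, 16] -> [64, 16, 0, 0]
col 2: [16, 64, 0, 4] -> [16, 64, 4, 0]
col 3: [0, 8, 0, 32] -> [8, 32, 0, 0]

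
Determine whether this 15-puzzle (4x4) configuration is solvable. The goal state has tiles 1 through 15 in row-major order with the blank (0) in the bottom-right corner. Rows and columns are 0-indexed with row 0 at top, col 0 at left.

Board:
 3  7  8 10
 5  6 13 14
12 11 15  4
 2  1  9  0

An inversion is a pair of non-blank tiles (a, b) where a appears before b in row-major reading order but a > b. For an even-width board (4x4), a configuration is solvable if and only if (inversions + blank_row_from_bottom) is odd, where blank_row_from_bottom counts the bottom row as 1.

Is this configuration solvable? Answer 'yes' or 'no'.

Answer: yes

Derivation:
Inversions: 52
Blank is in row 3 (0-indexed from top), which is row 1 counting from the bottom (bottom = 1).
52 + 1 = 53, which is odd, so the puzzle is solvable.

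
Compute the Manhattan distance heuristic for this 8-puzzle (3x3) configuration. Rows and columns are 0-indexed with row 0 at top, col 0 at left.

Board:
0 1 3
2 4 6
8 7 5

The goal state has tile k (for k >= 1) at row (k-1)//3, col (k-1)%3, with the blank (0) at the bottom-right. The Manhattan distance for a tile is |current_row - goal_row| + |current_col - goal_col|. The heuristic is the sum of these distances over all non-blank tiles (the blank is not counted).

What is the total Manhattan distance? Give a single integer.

Tile 1: at (0,1), goal (0,0), distance |0-0|+|1-0| = 1
Tile 3: at (0,2), goal (0,2), distance |0-0|+|2-2| = 0
Tile 2: at (1,0), goal (0,1), distance |1-0|+|0-1| = 2
Tile 4: at (1,1), goal (1,0), distance |1-1|+|1-0| = 1
Tile 6: at (1,2), goal (1,2), distance |1-1|+|2-2| = 0
Tile 8: at (2,0), goal (2,1), distance |2-2|+|0-1| = 1
Tile 7: at (2,1), goal (2,0), distance |2-2|+|1-0| = 1
Tile 5: at (2,2), goal (1,1), distance |2-1|+|2-1| = 2
Sum: 1 + 0 + 2 + 1 + 0 + 1 + 1 + 2 = 8

Answer: 8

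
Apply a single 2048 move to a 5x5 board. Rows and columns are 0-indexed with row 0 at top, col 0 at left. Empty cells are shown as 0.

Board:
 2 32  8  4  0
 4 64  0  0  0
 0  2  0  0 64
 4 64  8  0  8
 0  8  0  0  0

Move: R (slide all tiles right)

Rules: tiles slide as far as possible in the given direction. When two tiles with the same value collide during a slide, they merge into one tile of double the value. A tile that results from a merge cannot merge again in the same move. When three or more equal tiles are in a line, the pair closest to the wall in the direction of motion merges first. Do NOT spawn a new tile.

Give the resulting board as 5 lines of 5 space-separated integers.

Answer:  0  2 32  8  4
 0  0  0  4 64
 0  0  0  2 64
 0  0  4 64 16
 0  0  0  0  8

Derivation:
Slide right:
row 0: [2, 32, 8, 4, 0] -> [0, 2, 32, 8, 4]
row 1: [4, 64, 0, 0, 0] -> [0, 0, 0, 4, 64]
row 2: [0, 2, 0, 0, 64] -> [0, 0, 0, 2, 64]
row 3: [4, 64, 8, 0, 8] -> [0, 0, 4, 64, 16]
row 4: [0, 8, 0, 0, 0] -> [0, 0, 0, 0, 8]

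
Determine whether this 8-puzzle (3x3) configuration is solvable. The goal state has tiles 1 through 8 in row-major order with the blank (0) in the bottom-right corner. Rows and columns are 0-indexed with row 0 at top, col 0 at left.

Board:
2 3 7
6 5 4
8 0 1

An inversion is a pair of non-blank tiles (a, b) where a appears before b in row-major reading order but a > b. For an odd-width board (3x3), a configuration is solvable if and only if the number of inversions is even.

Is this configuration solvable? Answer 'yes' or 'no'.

Answer: no

Derivation:
Inversions (pairs i<j in row-major order where tile[i] > tile[j] > 0): 13
13 is odd, so the puzzle is not solvable.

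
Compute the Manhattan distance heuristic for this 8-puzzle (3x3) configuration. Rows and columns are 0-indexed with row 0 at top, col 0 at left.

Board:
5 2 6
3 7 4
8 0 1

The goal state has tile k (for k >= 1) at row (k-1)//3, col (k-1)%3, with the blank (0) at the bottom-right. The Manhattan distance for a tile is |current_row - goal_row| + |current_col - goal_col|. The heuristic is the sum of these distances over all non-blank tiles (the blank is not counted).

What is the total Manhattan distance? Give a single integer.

Tile 5: at (0,0), goal (1,1), distance |0-1|+|0-1| = 2
Tile 2: at (0,1), goal (0,1), distance |0-0|+|1-1| = 0
Tile 6: at (0,2), goal (1,2), distance |0-1|+|2-2| = 1
Tile 3: at (1,0), goal (0,2), distance |1-0|+|0-2| = 3
Tile 7: at (1,1), goal (2,0), distance |1-2|+|1-0| = 2
Tile 4: at (1,2), goal (1,0), distance |1-1|+|2-0| = 2
Tile 8: at (2,0), goal (2,1), distance |2-2|+|0-1| = 1
Tile 1: at (2,2), goal (0,0), distance |2-0|+|2-0| = 4
Sum: 2 + 0 + 1 + 3 + 2 + 2 + 1 + 4 = 15

Answer: 15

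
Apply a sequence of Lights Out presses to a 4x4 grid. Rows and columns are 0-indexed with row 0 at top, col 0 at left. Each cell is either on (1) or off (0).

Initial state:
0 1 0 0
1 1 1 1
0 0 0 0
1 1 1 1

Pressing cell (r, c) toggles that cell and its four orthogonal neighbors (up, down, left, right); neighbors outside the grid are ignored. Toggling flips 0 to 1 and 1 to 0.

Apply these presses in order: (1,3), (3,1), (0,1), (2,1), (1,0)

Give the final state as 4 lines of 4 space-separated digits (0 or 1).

After press 1 at (1,3):
0 1 0 1
1 1 0 0
0 0 0 1
1 1 1 1

After press 2 at (3,1):
0 1 0 1
1 1 0 0
0 1 0 1
0 0 0 1

After press 3 at (0,1):
1 0 1 1
1 0 0 0
0 1 0 1
0 0 0 1

After press 4 at (2,1):
1 0 1 1
1 1 0 0
1 0 1 1
0 1 0 1

After press 5 at (1,0):
0 0 1 1
0 0 0 0
0 0 1 1
0 1 0 1

Answer: 0 0 1 1
0 0 0 0
0 0 1 1
0 1 0 1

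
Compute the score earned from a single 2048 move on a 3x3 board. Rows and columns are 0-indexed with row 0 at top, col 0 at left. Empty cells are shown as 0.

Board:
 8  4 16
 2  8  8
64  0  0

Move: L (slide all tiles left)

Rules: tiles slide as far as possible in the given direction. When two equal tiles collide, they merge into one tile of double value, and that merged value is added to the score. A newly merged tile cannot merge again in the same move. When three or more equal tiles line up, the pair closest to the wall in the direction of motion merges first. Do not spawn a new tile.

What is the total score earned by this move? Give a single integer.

Slide left:
row 0: [8, 4, 16] -> [8, 4, 16]  score +0 (running 0)
row 1: [2, 8, 8] -> [2, 16, 0]  score +16 (running 16)
row 2: [64, 0, 0] -> [64, 0, 0]  score +0 (running 16)
Board after move:
 8  4 16
 2 16  0
64  0  0

Answer: 16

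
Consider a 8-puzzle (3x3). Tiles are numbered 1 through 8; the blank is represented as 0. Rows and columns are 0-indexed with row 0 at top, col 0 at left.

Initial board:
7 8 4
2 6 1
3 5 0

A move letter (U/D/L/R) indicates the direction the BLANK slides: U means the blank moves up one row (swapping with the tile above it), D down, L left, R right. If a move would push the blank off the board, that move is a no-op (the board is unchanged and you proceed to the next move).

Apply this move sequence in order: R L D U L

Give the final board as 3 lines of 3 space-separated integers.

Answer: 7 8 4
0 2 1
3 6 5

Derivation:
After move 1 (R):
7 8 4
2 6 1
3 5 0

After move 2 (L):
7 8 4
2 6 1
3 0 5

After move 3 (D):
7 8 4
2 6 1
3 0 5

After move 4 (U):
7 8 4
2 0 1
3 6 5

After move 5 (L):
7 8 4
0 2 1
3 6 5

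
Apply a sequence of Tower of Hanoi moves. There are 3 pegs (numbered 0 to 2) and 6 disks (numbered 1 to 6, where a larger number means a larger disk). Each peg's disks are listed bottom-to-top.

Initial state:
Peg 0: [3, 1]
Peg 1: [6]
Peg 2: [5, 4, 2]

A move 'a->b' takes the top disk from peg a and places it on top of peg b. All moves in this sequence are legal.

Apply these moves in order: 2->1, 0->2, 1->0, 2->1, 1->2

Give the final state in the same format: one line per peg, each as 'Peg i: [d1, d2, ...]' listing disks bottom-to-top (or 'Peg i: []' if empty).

After move 1 (2->1):
Peg 0: [3, 1]
Peg 1: [6, 2]
Peg 2: [5, 4]

After move 2 (0->2):
Peg 0: [3]
Peg 1: [6, 2]
Peg 2: [5, 4, 1]

After move 3 (1->0):
Peg 0: [3, 2]
Peg 1: [6]
Peg 2: [5, 4, 1]

After move 4 (2->1):
Peg 0: [3, 2]
Peg 1: [6, 1]
Peg 2: [5, 4]

After move 5 (1->2):
Peg 0: [3, 2]
Peg 1: [6]
Peg 2: [5, 4, 1]

Answer: Peg 0: [3, 2]
Peg 1: [6]
Peg 2: [5, 4, 1]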